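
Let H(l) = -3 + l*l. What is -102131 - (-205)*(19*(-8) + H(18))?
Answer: -67486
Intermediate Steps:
H(l) = -3 + l²
-102131 - (-205)*(19*(-8) + H(18)) = -102131 - (-205)*(19*(-8) + (-3 + 18²)) = -102131 - (-205)*(-152 + (-3 + 324)) = -102131 - (-205)*(-152 + 321) = -102131 - (-205)*169 = -102131 - 1*(-34645) = -102131 + 34645 = -67486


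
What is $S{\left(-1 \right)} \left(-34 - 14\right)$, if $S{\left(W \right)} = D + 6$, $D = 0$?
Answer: $-288$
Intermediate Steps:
$S{\left(W \right)} = 6$ ($S{\left(W \right)} = 0 + 6 = 6$)
$S{\left(-1 \right)} \left(-34 - 14\right) = 6 \left(-34 - 14\right) = 6 \left(-48\right) = -288$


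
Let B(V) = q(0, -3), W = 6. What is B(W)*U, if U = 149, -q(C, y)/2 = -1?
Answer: 298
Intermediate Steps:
q(C, y) = 2 (q(C, y) = -2*(-1) = 2)
B(V) = 2
B(W)*U = 2*149 = 298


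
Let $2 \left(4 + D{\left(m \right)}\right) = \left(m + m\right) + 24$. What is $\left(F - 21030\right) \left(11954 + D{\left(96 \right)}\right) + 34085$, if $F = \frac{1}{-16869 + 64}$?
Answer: $- \frac{4260834744333}{16805} \approx -2.5355 \cdot 10^{8}$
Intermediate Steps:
$D{\left(m \right)} = 8 + m$ ($D{\left(m \right)} = -4 + \frac{\left(m + m\right) + 24}{2} = -4 + \frac{2 m + 24}{2} = -4 + \frac{24 + 2 m}{2} = -4 + \left(12 + m\right) = 8 + m$)
$F = - \frac{1}{16805}$ ($F = \frac{1}{-16805} = - \frac{1}{16805} \approx -5.9506 \cdot 10^{-5}$)
$\left(F - 21030\right) \left(11954 + D{\left(96 \right)}\right) + 34085 = \left(- \frac{1}{16805} - 21030\right) \left(11954 + \left(8 + 96\right)\right) + 34085 = - \frac{353409151 \left(11954 + 104\right)}{16805} + 34085 = \left(- \frac{353409151}{16805}\right) 12058 + 34085 = - \frac{4261407542758}{16805} + 34085 = - \frac{4260834744333}{16805}$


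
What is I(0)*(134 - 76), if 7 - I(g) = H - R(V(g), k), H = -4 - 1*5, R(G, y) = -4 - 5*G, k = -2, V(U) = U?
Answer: 696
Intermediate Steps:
H = -9 (H = -4 - 5 = -9)
I(g) = 12 - 5*g (I(g) = 7 - (-9 - (-4 - 5*g)) = 7 - (-9 + (4 + 5*g)) = 7 - (-5 + 5*g) = 7 + (5 - 5*g) = 12 - 5*g)
I(0)*(134 - 76) = (12 - 5*0)*(134 - 76) = (12 + 0)*58 = 12*58 = 696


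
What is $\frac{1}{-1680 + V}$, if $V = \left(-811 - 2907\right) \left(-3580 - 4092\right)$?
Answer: $\frac{1}{28522816} \approx 3.506 \cdot 10^{-8}$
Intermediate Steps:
$V = 28524496$ ($V = \left(-3718\right) \left(-7672\right) = 28524496$)
$\frac{1}{-1680 + V} = \frac{1}{-1680 + 28524496} = \frac{1}{28522816}$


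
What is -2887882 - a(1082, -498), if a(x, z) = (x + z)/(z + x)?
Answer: -2887883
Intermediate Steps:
a(x, z) = 1 (a(x, z) = (x + z)/(x + z) = 1)
-2887882 - a(1082, -498) = -2887882 - 1*1 = -2887882 - 1 = -2887883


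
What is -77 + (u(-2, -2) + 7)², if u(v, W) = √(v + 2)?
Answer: -28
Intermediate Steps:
u(v, W) = √(2 + v)
-77 + (u(-2, -2) + 7)² = -77 + (√(2 - 2) + 7)² = -77 + (√0 + 7)² = -77 + (0 + 7)² = -77 + 7² = -77 + 49 = -28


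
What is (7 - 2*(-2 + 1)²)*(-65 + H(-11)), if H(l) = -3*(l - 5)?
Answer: -85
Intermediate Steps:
H(l) = 15 - 3*l (H(l) = -3*(-5 + l) = 15 - 3*l)
(7 - 2*(-2 + 1)²)*(-65 + H(-11)) = (7 - 2*(-2 + 1)²)*(-65 + (15 - 3*(-11))) = (7 - 2*(-1)²)*(-65 + (15 + 33)) = (7 - 2*1)*(-65 + 48) = (7 - 2)*(-17) = 5*(-17) = -85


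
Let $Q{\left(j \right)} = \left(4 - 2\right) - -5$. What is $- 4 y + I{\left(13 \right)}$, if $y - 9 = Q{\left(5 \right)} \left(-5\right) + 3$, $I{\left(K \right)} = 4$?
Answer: $96$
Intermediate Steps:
$Q{\left(j \right)} = 7$ ($Q{\left(j \right)} = 2 + 5 = 7$)
$y = -23$ ($y = 9 + \left(7 \left(-5\right) + 3\right) = 9 + \left(-35 + 3\right) = 9 - 32 = -23$)
$- 4 y + I{\left(13 \right)} = \left(-4\right) \left(-23\right) + 4 = 92 + 4 = 96$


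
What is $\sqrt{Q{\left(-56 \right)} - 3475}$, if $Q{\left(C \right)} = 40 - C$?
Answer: $i \sqrt{3379} \approx 58.129 i$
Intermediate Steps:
$\sqrt{Q{\left(-56 \right)} - 3475} = \sqrt{\left(40 - -56\right) - 3475} = \sqrt{\left(40 + 56\right) - 3475} = \sqrt{96 - 3475} = \sqrt{-3379} = i \sqrt{3379}$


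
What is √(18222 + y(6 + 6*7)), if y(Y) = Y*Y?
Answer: √20526 ≈ 143.27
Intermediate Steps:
y(Y) = Y²
√(18222 + y(6 + 6*7)) = √(18222 + (6 + 6*7)²) = √(18222 + (6 + 42)²) = √(18222 + 48²) = √(18222 + 2304) = √20526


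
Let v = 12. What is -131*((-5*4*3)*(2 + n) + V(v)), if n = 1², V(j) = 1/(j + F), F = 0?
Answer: 282829/12 ≈ 23569.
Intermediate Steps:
V(j) = 1/j (V(j) = 1/(j + 0) = 1/j)
n = 1
-131*((-5*4*3)*(2 + n) + V(v)) = -131*((-5*4*3)*(2 + 1) + 1/12) = -131*(-20*3*3 + 1/12) = -131*(-60*3 + 1/12) = -131*(-180 + 1/12) = -131*(-2159/12) = 282829/12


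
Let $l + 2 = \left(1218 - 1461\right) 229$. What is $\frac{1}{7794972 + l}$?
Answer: $\frac{1}{7739323} \approx 1.2921 \cdot 10^{-7}$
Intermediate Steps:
$l = -55649$ ($l = -2 + \left(1218 - 1461\right) 229 = -2 - 55647 = -55649$)
$\frac{1}{7794972 + l} = \frac{1}{7794972 - 55649} = \frac{1}{7739323}$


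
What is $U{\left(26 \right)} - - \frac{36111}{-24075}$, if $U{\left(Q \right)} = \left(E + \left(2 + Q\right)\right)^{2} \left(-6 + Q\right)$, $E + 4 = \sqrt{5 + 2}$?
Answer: $\frac{93559463}{8025} + 960 \sqrt{7} \approx 14198.0$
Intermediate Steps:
$E = -4 + \sqrt{7}$ ($E = -4 + \sqrt{5 + 2} = -4 + \sqrt{7} \approx -1.3542$)
$U{\left(Q \right)} = \left(-2 + Q + \sqrt{7}\right)^{2} \left(-6 + Q\right)$ ($U{\left(Q \right)} = \left(\left(-4 + \sqrt{7}\right) + \left(2 + Q\right)\right)^{2} \left(-6 + Q\right) = \left(-2 + Q + \sqrt{7}\right)^{2} \left(-6 + Q\right)$)
$U{\left(26 \right)} - - \frac{36111}{-24075} = \left(-2 + 26 + \sqrt{7}\right)^{2} \left(-6 + 26\right) - - \frac{36111}{-24075} = \left(24 + \sqrt{7}\right)^{2} \cdot 20 - \left(-36111\right) \left(- \frac{1}{24075}\right) = 20 \left(24 + \sqrt{7}\right)^{2} - \frac{12037}{8025} = - \frac{12037}{8025} + 20 \left(24 + \sqrt{7}\right)^{2}$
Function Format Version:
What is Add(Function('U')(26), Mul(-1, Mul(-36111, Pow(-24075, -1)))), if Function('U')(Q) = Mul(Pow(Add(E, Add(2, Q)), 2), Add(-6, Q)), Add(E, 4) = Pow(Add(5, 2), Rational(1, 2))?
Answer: Add(Rational(93559463, 8025), Mul(960, Pow(7, Rational(1, 2)))) ≈ 14198.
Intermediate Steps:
E = Add(-4, Pow(7, Rational(1, 2))) (E = Add(-4, Pow(Add(5, 2), Rational(1, 2))) = Add(-4, Pow(7, Rational(1, 2))) ≈ -1.3542)
Function('U')(Q) = Mul(Pow(Add(-2, Q, Pow(7, Rational(1, 2))), 2), Add(-6, Q)) (Function('U')(Q) = Mul(Pow(Add(Add(-4, Pow(7, Rational(1, 2))), Add(2, Q)), 2), Add(-6, Q)) = Mul(Pow(Add(-2, Q, Pow(7, Rational(1, 2))), 2), Add(-6, Q)))
Add(Function('U')(26), Mul(-1, Mul(-36111, Pow(-24075, -1)))) = Add(Mul(Pow(Add(-2, 26, Pow(7, Rational(1, 2))), 2), Add(-6, 26)), Mul(-1, Mul(-36111, Pow(-24075, -1)))) = Add(Mul(Pow(Add(24, Pow(7, Rational(1, 2))), 2), 20), Mul(-1, Mul(-36111, Rational(-1, 24075)))) = Add(Mul(20, Pow(Add(24, Pow(7, Rational(1, 2))), 2)), Mul(-1, Rational(12037, 8025))) = Add(Mul(20, Pow(Add(24, Pow(7, Rational(1, 2))), 2)), Rational(-12037, 8025)) = Add(Rational(-12037, 8025), Mul(20, Pow(Add(24, Pow(7, Rational(1, 2))), 2)))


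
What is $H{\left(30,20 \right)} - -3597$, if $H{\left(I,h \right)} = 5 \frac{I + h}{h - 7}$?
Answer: $\frac{47011}{13} \approx 3616.2$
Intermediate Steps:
$H{\left(I,h \right)} = \frac{5 \left(I + h\right)}{-7 + h}$ ($H{\left(I,h \right)} = 5 \frac{I + h}{-7 + h} = \frac{5 \left(I + h\right)}{-7 + h}$)
$H{\left(30,20 \right)} - -3597 = \frac{5 \left(30 + 20\right)}{-7 + 20} - -3597 = 5 \cdot \frac{1}{13} \cdot 50 + 3597 = \frac{250}{13} + 3597 = \frac{47011}{13}$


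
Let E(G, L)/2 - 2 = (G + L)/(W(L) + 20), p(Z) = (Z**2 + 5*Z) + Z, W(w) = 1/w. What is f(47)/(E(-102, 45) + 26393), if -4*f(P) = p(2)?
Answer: -3604/23778567 ≈ -0.00015157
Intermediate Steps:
W(w) = 1/w
p(Z) = Z**2 + 6*Z
f(P) = -4 (f(P) = -(6 + 2)/2 = -8/2 = -1/4*16 = -4)
E(G, L) = 4 + 2*(G + L)/(20 + 1/L) (E(G, L) = 4 + 2*((G + L)/(1/L + 20)) = 4 + 2*((G + L)/(20 + 1/L)) = 4 + 2*(G + L)/(20 + 1/L))
f(47)/(E(-102, 45) + 26393) = -4/(2*(2 + 45*(40 - 102 + 45))/(1 + 20*45) + 26393) = -4/(2*(2 + 45*(-17))/(1 + 900) + 26393) = -4/(2*(2 - 765)/901 + 26393) = -4/(2*(1/901)*(-763) + 26393) = -4/(-1526/901 + 26393) = -4/23778567/901 = -4*901/23778567 = -3604/23778567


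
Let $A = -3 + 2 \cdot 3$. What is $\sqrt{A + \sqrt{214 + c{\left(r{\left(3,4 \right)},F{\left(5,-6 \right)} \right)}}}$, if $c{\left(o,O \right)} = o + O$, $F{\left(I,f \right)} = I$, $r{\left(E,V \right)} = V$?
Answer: $\sqrt{3 + \sqrt{223}} \approx 4.2348$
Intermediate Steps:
$c{\left(o,O \right)} = O + o$
$A = 3$ ($A = -3 + 6 = 3$)
$\sqrt{A + \sqrt{214 + c{\left(r{\left(3,4 \right)},F{\left(5,-6 \right)} \right)}}} = \sqrt{3 + \sqrt{214 + \left(5 + 4\right)}} = \sqrt{3 + \sqrt{214 + 9}} = \sqrt{3 + \sqrt{223}}$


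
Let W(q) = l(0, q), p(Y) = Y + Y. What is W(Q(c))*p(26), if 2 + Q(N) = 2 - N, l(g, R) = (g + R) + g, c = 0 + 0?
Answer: 0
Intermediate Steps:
p(Y) = 2*Y
c = 0
l(g, R) = R + 2*g (l(g, R) = (R + g) + g = R + 2*g)
Q(N) = -N (Q(N) = -2 + (2 - N) = -N)
W(q) = q (W(q) = q + 2*0 = q + 0 = q)
W(Q(c))*p(26) = (-1*0)*(2*26) = 0*52 = 0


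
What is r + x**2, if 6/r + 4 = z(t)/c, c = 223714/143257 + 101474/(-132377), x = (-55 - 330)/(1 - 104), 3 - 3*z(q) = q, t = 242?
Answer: 695751464898150655/50003531779832719 ≈ 13.914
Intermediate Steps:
z(q) = 1 - q/3
x = 385/103 (x = -385/(-103) = -385*(-1/103) = 385/103 ≈ 3.7379)
c = 15077727360/18963931889 (c = 223714*(1/143257) + 101474*(-1/132377) = 223714/143257 - 101474/132377 = 15077727360/18963931889 ≈ 0.79507)
r = -271399092480/4713312449791 (r = 6/(-4 + (1 - 1/3*242)/(15077727360/18963931889)) = 6/(-4 + (1 - 242/3)*(18963931889/15077727360)) = 6/(-4 - 239/3*18963931889/15077727360) = 6/(-4 - 4532379721471/45233182080) = 6/(-4713312449791/45233182080) = 6*(-45233182080/4713312449791) = -271399092480/4713312449791 ≈ -0.057581)
r + x**2 = -271399092480/4713312449791 + (385/103)**2 = -271399092480/4713312449791 + 148225/10609 = 695751464898150655/50003531779832719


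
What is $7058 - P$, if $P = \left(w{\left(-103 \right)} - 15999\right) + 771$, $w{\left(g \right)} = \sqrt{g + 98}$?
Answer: $22286 - i \sqrt{5} \approx 22286.0 - 2.2361 i$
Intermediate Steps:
$w{\left(g \right)} = \sqrt{98 + g}$
$P = -15228 + i \sqrt{5}$ ($P = \left(\sqrt{98 - 103} - 15999\right) + 771 = \left(\sqrt{-5} - 15999\right) + 771 = \left(i \sqrt{5} - 15999\right) + 771 = \left(-15999 + i \sqrt{5}\right) + 771 = -15228 + i \sqrt{5} \approx -15228.0 + 2.2361 i$)
$7058 - P = 7058 - \left(-15228 + i \sqrt{5}\right) = 7058 + \left(15228 - i \sqrt{5}\right) = 22286 - i \sqrt{5}$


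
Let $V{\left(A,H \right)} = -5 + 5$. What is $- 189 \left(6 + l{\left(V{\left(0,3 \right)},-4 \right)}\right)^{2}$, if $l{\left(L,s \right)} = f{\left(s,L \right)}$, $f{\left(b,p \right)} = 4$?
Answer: $-18900$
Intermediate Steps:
$V{\left(A,H \right)} = 0$
$l{\left(L,s \right)} = 4$
$- 189 \left(6 + l{\left(V{\left(0,3 \right)},-4 \right)}\right)^{2} = - 189 \left(6 + 4\right)^{2} = - 189 \cdot 10^{2} = \left(-189\right) 100 = -18900$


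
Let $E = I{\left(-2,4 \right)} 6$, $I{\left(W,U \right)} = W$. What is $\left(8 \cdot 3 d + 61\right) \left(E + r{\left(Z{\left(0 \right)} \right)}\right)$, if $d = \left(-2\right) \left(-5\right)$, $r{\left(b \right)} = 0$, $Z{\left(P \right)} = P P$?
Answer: $-3612$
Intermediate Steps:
$Z{\left(P \right)} = P^{2}$
$d = 10$
$E = -12$ ($E = \left(-2\right) 6 = -12$)
$\left(8 \cdot 3 d + 61\right) \left(E + r{\left(Z{\left(0 \right)} \right)}\right) = \left(8 \cdot 3 \cdot 10 + 61\right) \left(-12 + 0\right) = \left(24 \cdot 10 + 61\right) \left(-12\right) = \left(240 + 61\right) \left(-12\right) = 301 \left(-12\right) = -3612$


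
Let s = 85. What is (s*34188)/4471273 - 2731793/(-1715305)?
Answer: 17199234306389/7669596933265 ≈ 2.2425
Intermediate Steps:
(s*34188)/4471273 - 2731793/(-1715305) = (85*34188)/4471273 - 2731793/(-1715305) = 2905980*(1/4471273) - 2731793*(-1/1715305) = 2905980/4471273 + 2731793/1715305 = 17199234306389/7669596933265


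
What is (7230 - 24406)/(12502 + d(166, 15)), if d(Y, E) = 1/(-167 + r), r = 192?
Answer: -429400/312551 ≈ -1.3739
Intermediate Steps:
d(Y, E) = 1/25 (d(Y, E) = 1/(-167 + 192) = 1/25)
(7230 - 24406)/(12502 + d(166, 15)) = (7230 - 24406)/(12502 + 1/25) = -17176/312551/25 = -17176*25/312551 = -429400/312551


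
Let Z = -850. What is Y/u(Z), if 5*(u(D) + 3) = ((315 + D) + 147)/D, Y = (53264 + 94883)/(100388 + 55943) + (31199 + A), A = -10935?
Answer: -6732084003375/966281911 ≈ -6967.0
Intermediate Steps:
Y = 3168039531/156331 (Y = (53264 + 94883)/(100388 + 55943) + (31199 - 10935) = 148147/156331 + 20264 = 3168039531/156331 ≈ 20265.)
u(D) = -3 + (462 + D)/(5*D) (u(D) = -3 + (((315 + D) + 147)/D)/5 = -3 + ((462 + D)/D)/5 = -3 + (462 + D)/(5*D))
Y/u(Z) = 3168039531/(156331*(((14/5)*(33 - 1*(-850))/(-850)))) = 3168039531/(156331*(((14/5)*(-1/850)*(33 + 850)))) = 3168039531/(156331*(((14/5)*(-1/850)*883))) = 3168039531/(156331*(-6181/2125)) = (3168039531/156331)*(-2125/6181) = -6732084003375/966281911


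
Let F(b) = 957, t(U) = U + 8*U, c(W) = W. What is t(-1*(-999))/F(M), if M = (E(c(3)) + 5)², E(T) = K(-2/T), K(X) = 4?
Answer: 2997/319 ≈ 9.3950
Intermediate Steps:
E(T) = 4
t(U) = 9*U
M = 81 (M = (4 + 5)² = 9² = 81)
t(-1*(-999))/F(M) = (9*(-1*(-999)))/957 = (9*999)*(1/957) = 8991*(1/957) = 2997/319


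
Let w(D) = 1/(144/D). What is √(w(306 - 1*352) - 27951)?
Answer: I*√4024990/12 ≈ 167.19*I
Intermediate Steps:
w(D) = D/144
√(w(306 - 1*352) - 27951) = √((306 - 1*352)/144 - 27951) = √((306 - 352)/144 - 27951) = √((1/144)*(-46) - 27951) = √(-23/72 - 27951) = √(-2012495/72) = I*√4024990/12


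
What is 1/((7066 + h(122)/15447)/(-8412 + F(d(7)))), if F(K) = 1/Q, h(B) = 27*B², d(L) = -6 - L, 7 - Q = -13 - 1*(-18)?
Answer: -86621627/73033580 ≈ -1.1861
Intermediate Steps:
Q = 2 (Q = 7 - (-13 - 1*(-18)) = 7 - (-13 + 18) = 7 - 1*5 = 7 - 5 = 2)
F(K) = ½ (F(K) = 1/2 = ½)
1/((7066 + h(122)/15447)/(-8412 + F(d(7)))) = 1/((7066 + (27*122²)/15447)/(-8412 + ½)) = 1/((7066 + (27*14884)*(1/15447))/(-16823/2)) = 1/((7066 + 401868*(1/15447))*(-2/16823)) = 1/((7066 + 133956/5149)*(-2/16823)) = 1/((36516790/5149)*(-2/16823)) = 1/(-73033580/86621627) = -86621627/73033580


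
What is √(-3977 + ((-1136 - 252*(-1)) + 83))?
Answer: I*√4778 ≈ 69.123*I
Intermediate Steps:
√(-3977 + ((-1136 - 252*(-1)) + 83)) = √(-3977 + ((-1136 + 252) + 83)) = √(-3977 + (-884 + 83)) = √(-3977 - 801) = √(-4778) = I*√4778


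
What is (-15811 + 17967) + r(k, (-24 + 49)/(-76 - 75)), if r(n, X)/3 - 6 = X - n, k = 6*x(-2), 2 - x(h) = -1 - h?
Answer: 325481/151 ≈ 2155.5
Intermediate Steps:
x(h) = 3 + h (x(h) = 2 - (-1 - h) = 2 + (1 + h) = 3 + h)
k = 6 (k = 6*(3 - 2) = 6*1 = 6)
r(n, X) = 18 - 3*n + 3*X (r(n, X) = 18 + 3*(X - n) = 18 + (-3*n + 3*X) = 18 - 3*n + 3*X)
(-15811 + 17967) + r(k, (-24 + 49)/(-76 - 75)) = (-15811 + 17967) + (18 - 3*6 + 3*((-24 + 49)/(-76 - 75))) = 2156 + (18 - 18 + 3*(25/(-151))) = 2156 + (18 - 18 + 3*(25*(-1/151))) = 2156 + (18 - 18 + 3*(-25/151)) = 2156 + (18 - 18 - 75/151) = 2156 - 75/151 = 325481/151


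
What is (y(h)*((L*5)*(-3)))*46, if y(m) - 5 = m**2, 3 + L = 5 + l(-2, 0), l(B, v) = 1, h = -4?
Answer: -43470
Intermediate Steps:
L = 3 (L = -3 + (5 + 1) = -3 + 6 = 3)
y(m) = 5 + m**2
(y(h)*((L*5)*(-3)))*46 = ((5 + (-4)**2)*((3*5)*(-3)))*46 = ((5 + 16)*(15*(-3)))*46 = (21*(-45))*46 = -945*46 = -43470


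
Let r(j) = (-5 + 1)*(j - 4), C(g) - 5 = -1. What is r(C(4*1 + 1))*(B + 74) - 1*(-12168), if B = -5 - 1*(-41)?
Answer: 12168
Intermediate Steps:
C(g) = 4 (C(g) = 5 - 1 = 4)
B = 36 (B = -5 + 41 = 36)
r(j) = 16 - 4*j (r(j) = -4*(-4 + j) = 16 - 4*j)
r(C(4*1 + 1))*(B + 74) - 1*(-12168) = (16 - 4*4)*(36 + 74) - 1*(-12168) = (16 - 16)*110 + 12168 = 0*110 + 12168 = 0 + 12168 = 12168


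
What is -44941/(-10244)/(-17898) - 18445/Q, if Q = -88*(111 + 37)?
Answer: 32512040089/22960699872 ≈ 1.4160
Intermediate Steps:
Q = -13024 (Q = -88*148 = -13024)
-44941/(-10244)/(-17898) - 18445/Q = -44941/(-10244)/(-17898) - 18445/(-13024) = -44941*(-1/10244)*(-1/17898) - 18445*(-1/13024) = (3457/788)*(-1/17898) + 18445/13024 = -3457/14103624 + 18445/13024 = 32512040089/22960699872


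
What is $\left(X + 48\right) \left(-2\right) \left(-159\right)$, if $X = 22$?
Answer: $22260$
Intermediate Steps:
$\left(X + 48\right) \left(-2\right) \left(-159\right) = \left(22 + 48\right) \left(-2\right) \left(-159\right) = 70 \left(-2\right) \left(-159\right) = \left(-140\right) \left(-159\right) = 22260$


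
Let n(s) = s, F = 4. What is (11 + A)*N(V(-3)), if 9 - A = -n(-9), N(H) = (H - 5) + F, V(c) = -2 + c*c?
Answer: 66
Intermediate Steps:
V(c) = -2 + c²
N(H) = -1 + H (N(H) = (H - 5) + 4 = (-5 + H) + 4 = -1 + H)
A = 0 (A = 9 - (-1)*(-9) = 9 - 1*9 = 9 - 9 = 0)
(11 + A)*N(V(-3)) = (11 + 0)*(-1 + (-2 + (-3)²)) = 11*(-1 + (-2 + 9)) = 11*(-1 + 7) = 11*6 = 66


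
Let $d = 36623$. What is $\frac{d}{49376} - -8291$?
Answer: $\frac{409413039}{49376} \approx 8291.7$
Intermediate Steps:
$\frac{d}{49376} - -8291 = \frac{36623}{49376} - -8291 = 36623 \cdot \frac{1}{49376} + 8291 = \frac{36623}{49376} + 8291 = \frac{409413039}{49376}$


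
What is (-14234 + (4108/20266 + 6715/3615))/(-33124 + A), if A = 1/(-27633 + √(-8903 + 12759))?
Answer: 2637163729878865351124125/6137842976413964209149687 - 417061814180*√241/6137842976413964209149687 ≈ 0.42966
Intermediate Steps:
A = 1/(-27633 + 4*√241) (A = 1/(-27633 + √3856) = 1/(-27633 + 4*√241) ≈ -3.6270e-5)
(-14234 + (4108/20266 + 6715/3615))/(-33124 + A) = (-14234 + (4108/20266 + 6715/3615))/(-33124 + (-27633/763578833 - 4*√241/763578833)) = (-14234 + (4108*(1/20266) + 6715*(1/3615)))/(-25292785291925/763578833 - 4*√241/763578833) = (-14234 + (2054/10133 + 1343/723))/(-25292785291925/763578833 - 4*√241/763578833) = (-14234 + 15093661/7326159)/(-25292785291925/763578833 - 4*√241/763578833) = -104265453545/(7326159*(-25292785291925/763578833 - 4*√241/763578833))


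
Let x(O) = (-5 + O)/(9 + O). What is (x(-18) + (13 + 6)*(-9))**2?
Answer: 2298256/81 ≈ 28374.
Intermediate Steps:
x(O) = (-5 + O)/(9 + O)
(x(-18) + (13 + 6)*(-9))**2 = ((-5 - 18)/(9 - 18) + (13 + 6)*(-9))**2 = (-23/(-9) + 19*(-9))**2 = (-1/9*(-23) - 171)**2 = (23/9 - 171)**2 = (-1516/9)**2 = 2298256/81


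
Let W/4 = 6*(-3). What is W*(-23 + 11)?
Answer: 864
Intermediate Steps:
W = -72 (W = 4*(6*(-3)) = 4*(-18) = -72)
W*(-23 + 11) = -72*(-23 + 11) = -72*(-12) = 864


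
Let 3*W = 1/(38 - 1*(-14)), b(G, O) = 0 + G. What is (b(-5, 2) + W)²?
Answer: 606841/24336 ≈ 24.936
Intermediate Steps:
b(G, O) = G
W = 1/156 (W = 1/(3*(38 - 1*(-14))) = 1/(3*(38 + 14)) = (⅓)/52 = (⅓)*(1/52) = 1/156 ≈ 0.0064103)
(b(-5, 2) + W)² = (-5 + 1/156)² = (-779/156)² = 606841/24336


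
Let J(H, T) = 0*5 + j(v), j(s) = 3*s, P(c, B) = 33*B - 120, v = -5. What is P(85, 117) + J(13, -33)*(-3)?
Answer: 3786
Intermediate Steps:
P(c, B) = -120 + 33*B
J(H, T) = -15 (J(H, T) = 0*5 + 3*(-5) = 0 - 15 = -15)
P(85, 117) + J(13, -33)*(-3) = (-120 + 33*117) - 15*(-3) = (-120 + 3861) + 45 = 3741 + 45 = 3786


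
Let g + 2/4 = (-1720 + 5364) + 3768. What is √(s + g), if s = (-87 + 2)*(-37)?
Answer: √42226/2 ≈ 102.74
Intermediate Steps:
s = 3145 (s = -85*(-37) = 3145)
g = 14823/2 (g = -½ + ((-1720 + 5364) + 3768) = -½ + (3644 + 3768) = -½ + 7412 = 14823/2 ≈ 7411.5)
√(s + g) = √(3145 + 14823/2) = √(21113/2) = √42226/2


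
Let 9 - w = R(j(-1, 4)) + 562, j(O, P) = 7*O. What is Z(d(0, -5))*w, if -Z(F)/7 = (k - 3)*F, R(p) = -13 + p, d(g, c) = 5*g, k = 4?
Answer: 0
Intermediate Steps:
Z(F) = -7*F (Z(F) = -7*(4 - 3)*F = -7*F)
w = -533 (w = 9 - ((-13 + 7*(-1)) + 562) = 9 - ((-13 - 7) + 562) = 9 - (-20 + 562) = 9 - 1*542 = 9 - 542 = -533)
Z(d(0, -5))*w = -35*0*(-533) = -7*0*(-533) = 0*(-533) = 0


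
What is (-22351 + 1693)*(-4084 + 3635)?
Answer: 9275442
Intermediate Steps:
(-22351 + 1693)*(-4084 + 3635) = -20658*(-449) = 9275442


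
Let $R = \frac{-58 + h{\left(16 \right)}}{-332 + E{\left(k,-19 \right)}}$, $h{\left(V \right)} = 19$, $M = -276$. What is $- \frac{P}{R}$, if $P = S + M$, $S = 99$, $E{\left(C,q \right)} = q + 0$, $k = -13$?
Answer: $1593$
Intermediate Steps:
$E{\left(C,q \right)} = q$
$P = -177$ ($P = 99 - 276 = -177$)
$R = \frac{1}{9}$ ($R = \frac{-58 + 19}{-332 - 19} = - \frac{39}{-351} = \left(-39\right) \left(- \frac{1}{351}\right) = \frac{1}{9} \approx 0.11111$)
$- \frac{P}{R} = - \left(-177\right) \frac{1}{\frac{1}{9}} = - \left(-177\right) 9 = \left(-1\right) \left(-1593\right) = 1593$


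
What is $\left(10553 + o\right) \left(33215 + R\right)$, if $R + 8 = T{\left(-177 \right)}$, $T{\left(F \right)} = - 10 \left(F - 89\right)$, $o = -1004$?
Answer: $342493983$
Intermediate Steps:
$T{\left(F \right)} = 890 - 10 F$ ($T{\left(F \right)} = - 10 \left(-89 + F\right) = 890 - 10 F$)
$R = 2652$ ($R = -8 + \left(890 - -1770\right) = -8 + \left(890 + 1770\right) = -8 + 2660 = 2652$)
$\left(10553 + o\right) \left(33215 + R\right) = \left(10553 - 1004\right) \left(33215 + 2652\right) = 9549 \cdot 35867 = 342493983$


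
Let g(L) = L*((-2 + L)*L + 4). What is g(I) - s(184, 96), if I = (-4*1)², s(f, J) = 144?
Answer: 3504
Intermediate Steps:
I = 16 (I = (-4)² = 16)
g(L) = L*(4 + L*(-2 + L)) (g(L) = L*(L*(-2 + L) + 4) = L*(4 + L*(-2 + L)))
g(I) - s(184, 96) = 16*(4 + 16² - 2*16) - 1*144 = 16*(4 + 256 - 32) - 144 = 16*228 - 144 = 3648 - 144 = 3504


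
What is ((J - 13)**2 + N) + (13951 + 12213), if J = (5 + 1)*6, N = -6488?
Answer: 20205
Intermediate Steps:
J = 36 (J = 6*6 = 36)
((J - 13)**2 + N) + (13951 + 12213) = ((36 - 13)**2 - 6488) + (13951 + 12213) = (23**2 - 6488) + 26164 = (529 - 6488) + 26164 = -5959 + 26164 = 20205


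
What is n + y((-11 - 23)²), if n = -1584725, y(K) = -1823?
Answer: -1586548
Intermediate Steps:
n + y((-11 - 23)²) = -1584725 - 1823 = -1586548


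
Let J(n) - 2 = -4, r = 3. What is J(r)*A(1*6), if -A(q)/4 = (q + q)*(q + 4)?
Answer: 960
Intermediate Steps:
A(q) = -8*q*(4 + q) (A(q) = -4*(q + q)*(q + 4) = -4*2*q*(4 + q) = -8*q*(4 + q))
J(n) = -2 (J(n) = 2 - 4 = -2)
J(r)*A(1*6) = -(-16)*1*6*(4 + 1*6) = -(-16)*6*(4 + 6) = -(-16)*6*10 = -2*(-480) = 960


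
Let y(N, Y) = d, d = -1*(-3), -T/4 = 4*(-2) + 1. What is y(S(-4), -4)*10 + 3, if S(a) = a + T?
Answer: 33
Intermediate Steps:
T = 28 (T = -4*(4*(-2) + 1) = -4*(-8 + 1) = -4*(-7) = 28)
d = 3
S(a) = 28 + a (S(a) = a + 28 = 28 + a)
y(N, Y) = 3
y(S(-4), -4)*10 + 3 = 3*10 + 3 = 30 + 3 = 33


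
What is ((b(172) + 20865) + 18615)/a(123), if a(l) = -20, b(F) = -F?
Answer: -9827/5 ≈ -1965.4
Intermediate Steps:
((b(172) + 20865) + 18615)/a(123) = ((-1*172 + 20865) + 18615)/(-20) = ((-172 + 20865) + 18615)*(-1/20) = (20693 + 18615)*(-1/20) = 39308*(-1/20) = -9827/5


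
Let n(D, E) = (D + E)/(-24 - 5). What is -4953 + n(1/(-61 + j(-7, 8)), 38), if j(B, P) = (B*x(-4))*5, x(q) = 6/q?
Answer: -2442473/493 ≈ -4954.3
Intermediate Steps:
j(B, P) = -15*B/2 (j(B, P) = (B*(6/(-4)))*5 = (B*(6*(-¼)))*5 = (B*(-3/2))*5 = -3*B/2*5 = -15*B/2)
n(D, E) = -D/29 - E/29 (n(D, E) = (D + E)/(-29) = (D + E)*(-1/29) = -D/29 - E/29)
-4953 + n(1/(-61 + j(-7, 8)), 38) = -4953 + (-1/(29*(-61 - 15/2*(-7))) - 1/29*38) = -4953 + (-1/(29*(-61 + 105/2)) - 38/29) = -4953 + (-1/(29*(-17/2)) - 38/29) = -4953 + (-1/29*(-2/17) - 38/29) = -4953 + (2/493 - 38/29) = -4953 - 644/493 = -2442473/493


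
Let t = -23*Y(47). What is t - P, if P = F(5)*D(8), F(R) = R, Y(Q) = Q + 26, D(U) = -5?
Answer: -1654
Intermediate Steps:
Y(Q) = 26 + Q
P = -25 (P = 5*(-5) = -25)
t = -1679 (t = -23*(26 + 47) = -23*73 = -1679)
t - P = -1679 - 1*(-25) = -1679 + 25 = -1654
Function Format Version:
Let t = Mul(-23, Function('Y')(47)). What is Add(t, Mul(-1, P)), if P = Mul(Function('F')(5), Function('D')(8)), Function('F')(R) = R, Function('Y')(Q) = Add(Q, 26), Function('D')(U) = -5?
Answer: -1654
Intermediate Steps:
Function('Y')(Q) = Add(26, Q)
P = -25 (P = Mul(5, -5) = -25)
t = -1679 (t = Mul(-23, Add(26, 47)) = Mul(-23, 73) = -1679)
Add(t, Mul(-1, P)) = Add(-1679, Mul(-1, -25)) = Add(-1679, 25) = -1654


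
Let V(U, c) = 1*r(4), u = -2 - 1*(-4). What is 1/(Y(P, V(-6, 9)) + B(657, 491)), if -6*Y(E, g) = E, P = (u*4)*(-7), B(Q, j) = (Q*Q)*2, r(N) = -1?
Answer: 3/2589922 ≈ 1.1583e-6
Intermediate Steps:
u = 2 (u = -2 + 4 = 2)
B(Q, j) = 2*Q**2 (B(Q, j) = Q**2*2 = 2*Q**2)
V(U, c) = -1 (V(U, c) = 1*(-1) = -1)
P = -56 (P = (2*4)*(-7) = 8*(-7) = -56)
Y(E, g) = -E/6
1/(Y(P, V(-6, 9)) + B(657, 491)) = 1/(-1/6*(-56) + 2*657**2) = 1/(28/3 + 2*431649) = 1/(28/3 + 863298) = 1/(2589922/3) = 3/2589922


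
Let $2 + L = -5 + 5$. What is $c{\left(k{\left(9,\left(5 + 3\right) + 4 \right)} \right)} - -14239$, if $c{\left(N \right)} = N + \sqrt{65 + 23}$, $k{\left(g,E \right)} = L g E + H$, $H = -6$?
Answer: $14017 + 2 \sqrt{22} \approx 14026.0$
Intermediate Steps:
$L = -2$ ($L = -2 + \left(-5 + 5\right) = -2 + 0 = -2$)
$k{\left(g,E \right)} = -6 - 2 E g$ ($k{\left(g,E \right)} = - 2 g E - 6 = - 2 E g - 6 = -6 - 2 E g$)
$c{\left(N \right)} = N + 2 \sqrt{22}$ ($c{\left(N \right)} = N + \sqrt{88} = N + 2 \sqrt{22}$)
$c{\left(k{\left(9,\left(5 + 3\right) + 4 \right)} \right)} - -14239 = \left(\left(-6 - 2 \left(\left(5 + 3\right) + 4\right) 9\right) + 2 \sqrt{22}\right) - -14239 = \left(\left(-6 - 2 \left(8 + 4\right) 9\right) + 2 \sqrt{22}\right) + 14239 = \left(\left(-6 - 24 \cdot 9\right) + 2 \sqrt{22}\right) + 14239 = \left(\left(-6 - 216\right) + 2 \sqrt{22}\right) + 14239 = \left(-222 + 2 \sqrt{22}\right) + 14239 = 14017 + 2 \sqrt{22}$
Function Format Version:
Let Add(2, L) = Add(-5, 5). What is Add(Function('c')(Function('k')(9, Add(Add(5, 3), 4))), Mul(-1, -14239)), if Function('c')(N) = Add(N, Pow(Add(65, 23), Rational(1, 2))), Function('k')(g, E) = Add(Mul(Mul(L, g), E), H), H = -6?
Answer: Add(14017, Mul(2, Pow(22, Rational(1, 2)))) ≈ 14026.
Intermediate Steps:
L = -2 (L = Add(-2, Add(-5, 5)) = Add(-2, 0) = -2)
Function('k')(g, E) = Add(-6, Mul(-2, E, g)) (Function('k')(g, E) = Add(Mul(Mul(-2, g), E), -6) = Add(Mul(-2, E, g), -6) = Add(-6, Mul(-2, E, g)))
Function('c')(N) = Add(N, Mul(2, Pow(22, Rational(1, 2)))) (Function('c')(N) = Add(N, Pow(88, Rational(1, 2))) = Add(N, Mul(2, Pow(22, Rational(1, 2)))))
Add(Function('c')(Function('k')(9, Add(Add(5, 3), 4))), Mul(-1, -14239)) = Add(Add(Add(-6, Mul(-2, Add(Add(5, 3), 4), 9)), Mul(2, Pow(22, Rational(1, 2)))), Mul(-1, -14239)) = Add(Add(Add(-6, Mul(-2, Add(8, 4), 9)), Mul(2, Pow(22, Rational(1, 2)))), 14239) = Add(Add(Add(-6, Mul(-2, 12, 9)), Mul(2, Pow(22, Rational(1, 2)))), 14239) = Add(Add(Add(-6, -216), Mul(2, Pow(22, Rational(1, 2)))), 14239) = Add(Add(-222, Mul(2, Pow(22, Rational(1, 2)))), 14239) = Add(14017, Mul(2, Pow(22, Rational(1, 2))))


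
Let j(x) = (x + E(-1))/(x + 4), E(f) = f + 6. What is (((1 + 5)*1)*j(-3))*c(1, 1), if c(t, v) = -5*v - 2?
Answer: -84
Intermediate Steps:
E(f) = 6 + f
c(t, v) = -2 - 5*v
j(x) = (5 + x)/(4 + x) (j(x) = (x + (6 - 1))/(x + 4) = (x + 5)/(4 + x) = (5 + x)/(4 + x))
(((1 + 5)*1)*j(-3))*c(1, 1) = (((1 + 5)*1)*((5 - 3)/(4 - 3)))*(-2 - 5*1) = ((6*1)*(2/1))*(-2 - 5) = (6*(1*2))*(-7) = (6*2)*(-7) = 12*(-7) = -84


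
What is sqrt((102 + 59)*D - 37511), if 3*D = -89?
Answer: I*sqrt(380586)/3 ≈ 205.64*I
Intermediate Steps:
D = -89/3 (D = (1/3)*(-89) = -89/3 ≈ -29.667)
sqrt((102 + 59)*D - 37511) = sqrt((102 + 59)*(-89/3) - 37511) = sqrt(161*(-89/3) - 37511) = sqrt(-14329/3 - 37511) = sqrt(-126862/3) = I*sqrt(380586)/3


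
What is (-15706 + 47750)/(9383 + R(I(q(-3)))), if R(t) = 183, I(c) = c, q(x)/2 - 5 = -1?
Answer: 16022/4783 ≈ 3.3498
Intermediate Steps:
q(x) = 8 (q(x) = 10 + 2*(-1) = 10 - 2 = 8)
(-15706 + 47750)/(9383 + R(I(q(-3)))) = (-15706 + 47750)/(9383 + 183) = 32044/9566 = 32044*(1/9566) = 16022/4783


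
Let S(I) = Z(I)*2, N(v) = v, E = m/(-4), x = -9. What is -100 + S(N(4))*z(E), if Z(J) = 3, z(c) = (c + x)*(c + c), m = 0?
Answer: -100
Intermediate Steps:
E = 0 (E = 0/(-4) = 0*(-¼) = 0)
z(c) = 2*c*(-9 + c) (z(c) = (c - 9)*(c + c) = (-9 + c)*(2*c) = 2*c*(-9 + c))
S(I) = 6 (S(I) = 3*2 = 6)
-100 + S(N(4))*z(E) = -100 + 6*(2*0*(-9 + 0)) = -100 + 6*(2*0*(-9)) = -100 + 6*0 = -100 + 0 = -100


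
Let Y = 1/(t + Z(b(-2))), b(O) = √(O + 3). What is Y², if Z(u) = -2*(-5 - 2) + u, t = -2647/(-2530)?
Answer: 6400900/1648116409 ≈ 0.0038838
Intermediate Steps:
b(O) = √(3 + O)
t = 2647/2530 (t = -2647*(-1/2530) = 2647/2530 ≈ 1.0462)
Z(u) = 14 + u (Z(u) = -2*(-7) + u = 14 + u)
Y = 2530/40597 (Y = 1/(2647/2530 + (14 + √(3 - 2))) = 1/(2647/2530 + (14 + √1)) = 1/(2647/2530 + (14 + 1)) = 1/(2647/2530 + 15) = 1/(40597/2530) = 2530/40597 ≈ 0.062320)
Y² = (2530/40597)² = 6400900/1648116409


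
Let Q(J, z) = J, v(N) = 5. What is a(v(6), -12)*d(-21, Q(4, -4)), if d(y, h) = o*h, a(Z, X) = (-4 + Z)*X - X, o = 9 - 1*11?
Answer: 0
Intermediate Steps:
o = -2 (o = 9 - 11 = -2)
a(Z, X) = -X + X*(-4 + Z) (a(Z, X) = X*(-4 + Z) - X = -X + X*(-4 + Z))
d(y, h) = -2*h
a(v(6), -12)*d(-21, Q(4, -4)) = (-12*(-5 + 5))*(-2*4) = -12*0*(-8) = 0*(-8) = 0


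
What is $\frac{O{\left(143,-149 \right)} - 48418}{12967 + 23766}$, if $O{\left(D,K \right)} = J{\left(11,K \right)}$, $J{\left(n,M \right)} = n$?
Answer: $- \frac{48407}{36733} \approx -1.3178$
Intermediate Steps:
$O{\left(D,K \right)} = 11$
$\frac{O{\left(143,-149 \right)} - 48418}{12967 + 23766} = \frac{11 - 48418}{12967 + 23766} = - \frac{48407}{36733}$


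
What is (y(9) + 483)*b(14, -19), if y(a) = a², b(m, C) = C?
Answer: -10716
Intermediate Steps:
(y(9) + 483)*b(14, -19) = (9² + 483)*(-19) = (81 + 483)*(-19) = 564*(-19) = -10716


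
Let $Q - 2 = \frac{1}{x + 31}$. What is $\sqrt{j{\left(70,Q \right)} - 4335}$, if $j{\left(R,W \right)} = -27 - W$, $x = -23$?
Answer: $\frac{i \sqrt{69826}}{4} \approx 66.062 i$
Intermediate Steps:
$Q = \frac{17}{8}$ ($Q = 2 + \frac{1}{-23 + 31} = 2 + \frac{1}{8} = \frac{17}{8} \approx 2.125$)
$\sqrt{j{\left(70,Q \right)} - 4335} = \sqrt{\left(-27 - \frac{17}{8}\right) - 4335} = \sqrt{- \frac{233}{8} - 4335} = \sqrt{- \frac{34913}{8}} = \frac{i \sqrt{69826}}{4}$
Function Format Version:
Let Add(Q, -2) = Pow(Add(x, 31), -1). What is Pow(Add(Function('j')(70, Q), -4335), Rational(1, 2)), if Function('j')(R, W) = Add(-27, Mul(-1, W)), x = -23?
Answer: Mul(Rational(1, 4), I, Pow(69826, Rational(1, 2))) ≈ Mul(66.062, I)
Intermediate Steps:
Q = Rational(17, 8) (Q = Add(2, Pow(Add(-23, 31), -1)) = Add(2, Pow(8, -1)) = Add(2, Rational(1, 8)) = Rational(17, 8) ≈ 2.1250)
Pow(Add(Function('j')(70, Q), -4335), Rational(1, 2)) = Pow(Add(Add(-27, Mul(-1, Rational(17, 8))), -4335), Rational(1, 2)) = Pow(Add(Add(-27, Rational(-17, 8)), -4335), Rational(1, 2)) = Pow(Add(Rational(-233, 8), -4335), Rational(1, 2)) = Pow(Rational(-34913, 8), Rational(1, 2)) = Mul(Rational(1, 4), I, Pow(69826, Rational(1, 2)))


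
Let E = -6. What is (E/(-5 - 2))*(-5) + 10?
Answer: 40/7 ≈ 5.7143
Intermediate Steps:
(E/(-5 - 2))*(-5) + 10 = (-6/(-5 - 2))*(-5) + 10 = (-6/(-7))*(-5) + 10 = -⅐*(-6)*(-5) + 10 = (6/7)*(-5) + 10 = -30/7 + 10 = 40/7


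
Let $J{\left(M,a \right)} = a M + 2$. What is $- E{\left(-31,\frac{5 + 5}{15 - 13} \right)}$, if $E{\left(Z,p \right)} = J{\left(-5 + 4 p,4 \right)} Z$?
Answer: $1922$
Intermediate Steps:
$J{\left(M,a \right)} = 2 + M a$ ($J{\left(M,a \right)} = M a + 2 = 2 + M a$)
$E{\left(Z,p \right)} = Z \left(-18 + 16 p\right)$ ($E{\left(Z,p \right)} = \left(2 + \left(-5 + 4 p\right) 4\right) Z = \left(2 + \left(-20 + 16 p\right)\right) Z = \left(-18 + 16 p\right) Z = Z \left(-18 + 16 p\right)$)
$- E{\left(-31,\frac{5 + 5}{15 - 13} \right)} = - 2 \left(-31\right) \left(-9 + 8 \frac{5 + 5}{15 - 13}\right) = - 2 \left(-31\right) \left(-9 + 8 \cdot \frac{10}{2}\right) = - 2 \left(-31\right) \left(-9 + 8 \cdot 10 \cdot \frac{1}{2}\right) = - 2 \left(-31\right) \left(-9 + 8 \cdot 5\right) = - 2 \left(-31\right) \left(-9 + 40\right) = - 2 \left(-31\right) 31 = \left(-1\right) \left(-1922\right) = 1922$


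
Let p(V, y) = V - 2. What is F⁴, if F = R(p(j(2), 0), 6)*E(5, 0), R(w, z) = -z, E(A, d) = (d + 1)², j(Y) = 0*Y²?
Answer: 1296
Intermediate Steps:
j(Y) = 0
E(A, d) = (1 + d)²
p(V, y) = -2 + V
F = -6 (F = (-1*6)*(1 + 0)² = -6*1² = -6*1 = -6)
F⁴ = (-6)⁴ = 1296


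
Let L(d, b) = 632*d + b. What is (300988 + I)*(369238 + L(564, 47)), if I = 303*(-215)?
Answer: 171159047919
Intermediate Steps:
I = -65145
L(d, b) = b + 632*d
(300988 + I)*(369238 + L(564, 47)) = (300988 - 65145)*(369238 + (47 + 632*564)) = 235843*(369238 + (47 + 356448)) = 235843*(369238 + 356495) = 235843*725733 = 171159047919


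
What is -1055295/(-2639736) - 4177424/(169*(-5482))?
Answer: 222314500281/45288972872 ≈ 4.9088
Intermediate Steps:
-1055295/(-2639736) - 4177424/(169*(-5482)) = -1055295*(-1/2639736) - 4177424/(-926458) = 39085/97768 - 4177424*(-1/926458) = 39085/97768 + 2088712/463229 = 222314500281/45288972872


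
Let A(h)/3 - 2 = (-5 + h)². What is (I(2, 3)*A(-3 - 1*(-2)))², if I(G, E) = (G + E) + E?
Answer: 831744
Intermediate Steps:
I(G, E) = G + 2*E (I(G, E) = (E + G) + E = G + 2*E)
A(h) = 6 + 3*(-5 + h)²
(I(2, 3)*A(-3 - 1*(-2)))² = ((2 + 2*3)*(6 + 3*(-5 + (-3 - 1*(-2)))²))² = ((2 + 6)*(6 + 3*(-5 + (-3 + 2))²))² = (8*(6 + 3*(-5 - 1)²))² = (8*(6 + 3*(-6)²))² = (8*(6 + 3*36))² = (8*(6 + 108))² = (8*114)² = 912² = 831744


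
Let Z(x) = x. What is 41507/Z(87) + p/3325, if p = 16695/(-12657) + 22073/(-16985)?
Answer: 9889796478095581/20729364056625 ≈ 477.09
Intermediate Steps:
p = -187647512/71659715 (p = 16695*(-1/12657) + 22073*(-1/16985) = -5565/4219 - 22073/16985 = -187647512/71659715 ≈ -2.6186)
41507/Z(87) + p/3325 = 41507/87 - 187647512/71659715/3325 = 41507*(1/87) - 187647512/71659715*1/3325 = 41507/87 - 187647512/238268552375 = 9889796478095581/20729364056625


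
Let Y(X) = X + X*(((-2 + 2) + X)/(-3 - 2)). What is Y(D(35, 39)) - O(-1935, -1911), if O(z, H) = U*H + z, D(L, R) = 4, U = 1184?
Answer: 11322799/5 ≈ 2.2646e+6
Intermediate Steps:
O(z, H) = z + 1184*H (O(z, H) = 1184*H + z = z + 1184*H)
Y(X) = X - X²/5 (Y(X) = X + X*((0 + X)/(-5)) = X + X*(X*(-⅕)) = X + X*(-X/5) = X - X²/5)
Y(D(35, 39)) - O(-1935, -1911) = (⅕)*4*(5 - 1*4) - (-1935 + 1184*(-1911)) = (⅕)*4*(5 - 4) - (-1935 - 2262624) = (⅕)*4*1 - 1*(-2264559) = ⅘ + 2264559 = 11322799/5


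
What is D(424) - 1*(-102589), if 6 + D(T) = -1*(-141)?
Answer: 102724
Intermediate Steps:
D(T) = 135 (D(T) = -6 - 1*(-141) = -6 + 141 = 135)
D(424) - 1*(-102589) = 135 - 1*(-102589) = 135 + 102589 = 102724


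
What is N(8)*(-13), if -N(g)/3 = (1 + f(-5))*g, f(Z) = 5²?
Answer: 8112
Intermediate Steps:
f(Z) = 25
N(g) = -78*g (N(g) = -3*(1 + 25)*g = -78*g)
N(8)*(-13) = -78*8*(-13) = -624*(-13) = 8112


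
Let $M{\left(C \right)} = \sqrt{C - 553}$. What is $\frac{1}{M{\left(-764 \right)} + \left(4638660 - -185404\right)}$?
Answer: $\frac{4824064}{23271593477413} - \frac{i \sqrt{1317}}{23271593477413} \approx 2.0729 \cdot 10^{-7} - 1.5594 \cdot 10^{-12} i$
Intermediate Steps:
$M{\left(C \right)} = \sqrt{-553 + C}$
$\frac{1}{M{\left(-764 \right)} + \left(4638660 - -185404\right)} = \frac{1}{\sqrt{-553 - 764} + \left(4638660 - -185404\right)} = \frac{1}{\sqrt{-1317} + \left(4638660 + \left(-1369224 + 1554628\right)\right)} = \frac{1}{i \sqrt{1317} + \left(4638660 + 185404\right)} = \frac{1}{i \sqrt{1317} + 4824064} = \frac{1}{4824064 + i \sqrt{1317}}$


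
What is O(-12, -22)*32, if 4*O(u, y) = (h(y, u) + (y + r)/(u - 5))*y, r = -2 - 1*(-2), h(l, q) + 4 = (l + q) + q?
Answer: 145728/17 ≈ 8572.2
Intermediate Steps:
h(l, q) = -4 + l + 2*q (h(l, q) = -4 + ((l + q) + q) = -4 + (l + 2*q) = -4 + l + 2*q)
r = 0 (r = -2 + 2 = 0)
O(u, y) = y*(-4 + y + 2*u + y/(-5 + u))/4 (O(u, y) = (((-4 + y + 2*u) + (y + 0)/(u - 5))*y)/4 = (((-4 + y + 2*u) + y/(-5 + u))*y)/4 = ((-4 + y + 2*u + y/(-5 + u))*y)/4 = (y*(-4 + y + 2*u + y/(-5 + u)))/4 = y*(-4 + y + 2*u + y/(-5 + u))/4)
O(-12, -22)*32 = ((¼)*(-22)*(20 - 10*(-12) - 4*(-22) - 12*(-4 - 22 + 2*(-12)))/(-5 - 12))*32 = ((¼)*(-22)*(20 + 120 + 88 - 12*(-4 - 22 - 24))/(-17))*32 = ((¼)*(-22)*(-1/17)*(20 + 120 + 88 - 12*(-50)))*32 = ((¼)*(-22)*(-1/17)*(20 + 120 + 88 + 600))*32 = ((¼)*(-22)*(-1/17)*828)*32 = (4554/17)*32 = 145728/17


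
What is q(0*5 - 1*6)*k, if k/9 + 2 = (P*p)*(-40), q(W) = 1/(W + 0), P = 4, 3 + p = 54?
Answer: 12243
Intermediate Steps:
p = 51 (p = -3 + 54 = 51)
q(W) = 1/W
k = -73458 (k = -18 + 9*((4*51)*(-40)) = -18 + 9*(204*(-40)) = -18 + 9*(-8160) = -18 - 73440 = -73458)
q(0*5 - 1*6)*k = -73458/(0*5 - 1*6) = -73458/(0 - 6) = -73458/(-6) = -⅙*(-73458) = 12243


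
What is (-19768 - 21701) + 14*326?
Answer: -36905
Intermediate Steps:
(-19768 - 21701) + 14*326 = -41469 + 4564 = -36905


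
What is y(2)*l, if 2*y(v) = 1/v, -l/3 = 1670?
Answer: -2505/2 ≈ -1252.5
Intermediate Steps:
l = -5010 (l = -3*1670 = -5010)
y(v) = 1/(2*v) (y(v) = (1/v)/2 = 1/(2*v))
y(2)*l = ((½)/2)*(-5010) = ((½)*(½))*(-5010) = (¼)*(-5010) = -2505/2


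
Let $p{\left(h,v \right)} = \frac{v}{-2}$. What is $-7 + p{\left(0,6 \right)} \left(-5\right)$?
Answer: $8$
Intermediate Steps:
$p{\left(h,v \right)} = - \frac{v}{2}$ ($p{\left(h,v \right)} = v \left(- \frac{1}{2}\right) = - \frac{v}{2}$)
$-7 + p{\left(0,6 \right)} \left(-5\right) = -7 + \left(- \frac{1}{2}\right) 6 \left(-5\right) = -7 - -15 = -7 + 15 = 8$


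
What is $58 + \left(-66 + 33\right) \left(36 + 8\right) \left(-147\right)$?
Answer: $213502$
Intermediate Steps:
$58 + \left(-66 + 33\right) \left(36 + 8\right) \left(-147\right) = 58 + \left(-33\right) 44 \left(-147\right) = 58 - -213444 = 58 + 213444 = 213502$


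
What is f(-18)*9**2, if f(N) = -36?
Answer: -2916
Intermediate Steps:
f(-18)*9**2 = -36*9**2 = -36*81 = -2916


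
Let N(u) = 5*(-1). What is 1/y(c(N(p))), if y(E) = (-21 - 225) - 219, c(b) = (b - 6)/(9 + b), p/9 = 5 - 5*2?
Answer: -1/465 ≈ -0.0021505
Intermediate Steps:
p = -45 (p = 9*(5 - 5*2) = 9*(5 - 10) = 9*(-5) = -45)
N(u) = -5
c(b) = (-6 + b)/(9 + b)
y(E) = -465 (y(E) = -246 - 219 = -465)
1/y(c(N(p))) = 1/(-465) = -1/465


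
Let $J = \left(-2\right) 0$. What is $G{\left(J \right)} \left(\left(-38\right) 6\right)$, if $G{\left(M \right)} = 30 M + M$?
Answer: $0$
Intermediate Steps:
$J = 0$
$G{\left(M \right)} = 31 M$
$G{\left(J \right)} \left(\left(-38\right) 6\right) = 31 \cdot 0 \left(\left(-38\right) 6\right) = 0 \left(-228\right) = 0$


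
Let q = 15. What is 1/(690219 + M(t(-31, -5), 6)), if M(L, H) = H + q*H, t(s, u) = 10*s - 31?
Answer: 1/690315 ≈ 1.4486e-6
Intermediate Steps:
t(s, u) = -31 + 10*s
M(L, H) = 16*H (M(L, H) = H + 15*H = 16*H)
1/(690219 + M(t(-31, -5), 6)) = 1/(690219 + 16*6) = 1/(690219 + 96) = 1/690315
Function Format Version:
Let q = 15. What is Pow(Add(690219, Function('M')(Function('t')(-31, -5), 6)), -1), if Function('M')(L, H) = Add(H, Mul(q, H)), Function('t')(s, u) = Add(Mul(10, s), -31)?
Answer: Rational(1, 690315) ≈ 1.4486e-6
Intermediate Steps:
Function('t')(s, u) = Add(-31, Mul(10, s))
Function('M')(L, H) = Mul(16, H) (Function('M')(L, H) = Add(H, Mul(15, H)) = Mul(16, H))
Pow(Add(690219, Function('M')(Function('t')(-31, -5), 6)), -1) = Pow(Add(690219, Mul(16, 6)), -1) = Pow(Add(690219, 96), -1) = Pow(690315, -1) = Rational(1, 690315)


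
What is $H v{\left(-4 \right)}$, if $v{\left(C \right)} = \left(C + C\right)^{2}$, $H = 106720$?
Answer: $6830080$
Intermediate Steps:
$v{\left(C \right)} = 4 C^{2}$ ($v{\left(C \right)} = \left(2 C\right)^{2} = 4 C^{2}$)
$H v{\left(-4 \right)} = 106720 \cdot 4 \left(-4\right)^{2} = 106720 \cdot 4 \cdot 16 = 106720 \cdot 64 = 6830080$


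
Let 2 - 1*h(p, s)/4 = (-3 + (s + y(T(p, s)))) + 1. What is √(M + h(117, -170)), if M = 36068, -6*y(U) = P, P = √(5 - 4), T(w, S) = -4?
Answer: √330882/3 ≈ 191.74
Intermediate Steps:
P = 1 (P = √1 = 1)
y(U) = -⅙ (y(U) = -⅙*1 = -⅙)
h(p, s) = 50/3 - 4*s (h(p, s) = 8 - 4*((-3 + (s - ⅙)) + 1) = 8 - 4*((-3 + (-⅙ + s)) + 1) = 8 - 4*((-19/6 + s) + 1) = 8 - 4*(-13/6 + s) = 8 + (26/3 - 4*s) = 50/3 - 4*s)
√(M + h(117, -170)) = √(36068 + (50/3 - 4*(-170))) = √(36068 + (50/3 + 680)) = √(36068 + 2090/3) = √(110294/3) = √330882/3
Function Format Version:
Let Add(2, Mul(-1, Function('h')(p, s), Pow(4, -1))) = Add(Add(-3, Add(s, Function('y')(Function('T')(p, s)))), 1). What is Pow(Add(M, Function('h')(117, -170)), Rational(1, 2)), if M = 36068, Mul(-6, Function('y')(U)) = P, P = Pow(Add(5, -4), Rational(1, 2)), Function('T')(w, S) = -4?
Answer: Mul(Rational(1, 3), Pow(330882, Rational(1, 2))) ≈ 191.74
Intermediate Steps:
P = 1 (P = Pow(1, Rational(1, 2)) = 1)
Function('y')(U) = Rational(-1, 6) (Function('y')(U) = Mul(Rational(-1, 6), 1) = Rational(-1, 6))
Function('h')(p, s) = Add(Rational(50, 3), Mul(-4, s)) (Function('h')(p, s) = Add(8, Mul(-4, Add(Add(-3, Add(s, Rational(-1, 6))), 1))) = Add(8, Mul(-4, Add(Add(-3, Add(Rational(-1, 6), s)), 1))) = Add(8, Mul(-4, Add(Add(Rational(-19, 6), s), 1))) = Add(8, Mul(-4, Add(Rational(-13, 6), s))) = Add(8, Add(Rational(26, 3), Mul(-4, s))) = Add(Rational(50, 3), Mul(-4, s)))
Pow(Add(M, Function('h')(117, -170)), Rational(1, 2)) = Pow(Add(36068, Add(Rational(50, 3), Mul(-4, -170))), Rational(1, 2)) = Pow(Add(36068, Add(Rational(50, 3), 680)), Rational(1, 2)) = Pow(Add(36068, Rational(2090, 3)), Rational(1, 2)) = Pow(Rational(110294, 3), Rational(1, 2)) = Mul(Rational(1, 3), Pow(330882, Rational(1, 2)))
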